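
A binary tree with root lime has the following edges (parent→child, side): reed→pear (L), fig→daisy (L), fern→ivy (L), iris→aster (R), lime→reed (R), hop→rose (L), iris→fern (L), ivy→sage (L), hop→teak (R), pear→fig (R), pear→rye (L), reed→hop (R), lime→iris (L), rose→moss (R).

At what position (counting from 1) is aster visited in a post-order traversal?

Post-order visits the left subtree, then the right subtree, then the node.
At lime: go left to iris.
  At iris: go left to fern.
    At fern: go left to ivy.
      At ivy: go left to sage.
        sage is a leaf — visit sage.
      At ivy: no right child.
      Visit ivy.
    At fern: no right child.
    Visit fern.
  At iris: go right to aster.
    aster is a leaf — visit aster.
  Visit iris.
At lime: go right to reed.
  At reed: go left to pear.
    At pear: go left to rye.
      rye is a leaf — visit rye.
    At pear: go right to fig.
      At fig: go left to daisy.
        daisy is a leaf — visit daisy.
      At fig: no right child.
      Visit fig.
    Visit pear.
  At reed: go right to hop.
    At hop: go left to rose.
      At rose: no left child.
      At rose: go right to moss.
        moss is a leaf — visit moss.
      Visit rose.
    At hop: go right to teak.
      teak is a leaf — visit teak.
    Visit hop.
  Visit reed.
Visit lime.
Full post-order sequence: sage, ivy, fern, aster, iris, rye, daisy, fig, pear, moss, rose, teak, hop, reed, lime.

4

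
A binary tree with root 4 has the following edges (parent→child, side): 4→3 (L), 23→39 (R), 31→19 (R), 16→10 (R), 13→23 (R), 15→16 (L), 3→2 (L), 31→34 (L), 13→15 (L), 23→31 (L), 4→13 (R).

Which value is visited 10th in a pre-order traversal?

34

Pre-order visits the node, then its left subtree, then its right subtree.
Visit 4.
At 4: go left to 3.
  Visit 3.
  At 3: go left to 2.
    2 is a leaf — visit 2.
  At 3: no right child.
At 4: go right to 13.
  Visit 13.
  At 13: go left to 15.
    Visit 15.
    At 15: go left to 16.
      Visit 16.
      At 16: no left child.
      At 16: go right to 10.
        10 is a leaf — visit 10.
    At 15: no right child.
  At 13: go right to 23.
    Visit 23.
    At 23: go left to 31.
      Visit 31.
      At 31: go left to 34.
        34 is a leaf — visit 34.
      At 31: go right to 19.
        19 is a leaf — visit 19.
    At 23: go right to 39.
      39 is a leaf — visit 39.
Full pre-order sequence: 4, 3, 2, 13, 15, 16, 10, 23, 31, 34, 19, 39.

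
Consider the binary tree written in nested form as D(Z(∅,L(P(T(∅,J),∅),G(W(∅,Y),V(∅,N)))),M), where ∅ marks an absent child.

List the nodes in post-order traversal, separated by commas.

J, T, P, Y, W, N, V, G, L, Z, M, D

Post-order visits the left subtree, then the right subtree, then the node.
At D: go left to Z.
  At Z: no left child.
  At Z: go right to L.
    At L: go left to P.
      At P: go left to T.
        At T: no left child.
        At T: go right to J.
          J is a leaf — visit J.
        Visit T.
      At P: no right child.
      Visit P.
    At L: go right to G.
      At G: go left to W.
        At W: no left child.
        At W: go right to Y.
          Y is a leaf — visit Y.
        Visit W.
      At G: go right to V.
        At V: no left child.
        At V: go right to N.
          N is a leaf — visit N.
        Visit V.
      Visit G.
    Visit L.
  Visit Z.
At D: go right to M.
  M is a leaf — visit M.
Visit D.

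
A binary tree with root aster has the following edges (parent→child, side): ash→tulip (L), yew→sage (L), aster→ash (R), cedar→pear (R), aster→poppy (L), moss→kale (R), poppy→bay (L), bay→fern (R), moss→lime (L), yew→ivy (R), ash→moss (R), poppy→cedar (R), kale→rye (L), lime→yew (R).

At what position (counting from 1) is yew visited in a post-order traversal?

9

Post-order visits the left subtree, then the right subtree, then the node.
At aster: go left to poppy.
  At poppy: go left to bay.
    At bay: no left child.
    At bay: go right to fern.
      fern is a leaf — visit fern.
    Visit bay.
  At poppy: go right to cedar.
    At cedar: no left child.
    At cedar: go right to pear.
      pear is a leaf — visit pear.
    Visit cedar.
  Visit poppy.
At aster: go right to ash.
  At ash: go left to tulip.
    tulip is a leaf — visit tulip.
  At ash: go right to moss.
    At moss: go left to lime.
      At lime: no left child.
      At lime: go right to yew.
        At yew: go left to sage.
          sage is a leaf — visit sage.
        At yew: go right to ivy.
          ivy is a leaf — visit ivy.
        Visit yew.
      Visit lime.
    At moss: go right to kale.
      At kale: go left to rye.
        rye is a leaf — visit rye.
      At kale: no right child.
      Visit kale.
    Visit moss.
  Visit ash.
Visit aster.
Full post-order sequence: fern, bay, pear, cedar, poppy, tulip, sage, ivy, yew, lime, rye, kale, moss, ash, aster.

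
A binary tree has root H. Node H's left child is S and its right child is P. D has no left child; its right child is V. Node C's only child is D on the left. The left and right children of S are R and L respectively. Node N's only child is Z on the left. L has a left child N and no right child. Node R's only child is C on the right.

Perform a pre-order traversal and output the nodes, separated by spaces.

Pre-order visits the node, then its left subtree, then its right subtree.
Visit H.
At H: go left to S.
  Visit S.
  At S: go left to R.
    Visit R.
    At R: no left child.
    At R: go right to C.
      Visit C.
      At C: go left to D.
        Visit D.
        At D: no left child.
        At D: go right to V.
          V is a leaf — visit V.
      At C: no right child.
  At S: go right to L.
    Visit L.
    At L: go left to N.
      Visit N.
      At N: go left to Z.
        Z is a leaf — visit Z.
      At N: no right child.
    At L: no right child.
At H: go right to P.
  P is a leaf — visit P.

H S R C D V L N Z P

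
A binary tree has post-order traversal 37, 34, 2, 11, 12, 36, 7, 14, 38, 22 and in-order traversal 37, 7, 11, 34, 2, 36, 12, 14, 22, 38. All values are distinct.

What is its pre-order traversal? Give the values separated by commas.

The last element of post-order is the root; it splits in-order into left and right subtrees.
Root 22: left subtree has 8 nodes {37, 7, 11, 34, 2, 36, 12, 14}, right has 1 {38}.
  Root 14: left subtree has 7 nodes {37, 7, 11, 34, 2, 36, 12}, right has 0 { }.
    Root 7: left subtree has 1 node {37}, right has 5 {11, 34, 2, 36, 12}.
      Root 36: left subtree has 3 nodes {11, 34, 2}, right has 1 {12}.
        Root 11: left subtree has 0 nodes { }, right has 2 {34, 2}.
          Root 2: left subtree has 1 node {34}, right has 0 { }.

22, 14, 7, 37, 36, 11, 2, 34, 12, 38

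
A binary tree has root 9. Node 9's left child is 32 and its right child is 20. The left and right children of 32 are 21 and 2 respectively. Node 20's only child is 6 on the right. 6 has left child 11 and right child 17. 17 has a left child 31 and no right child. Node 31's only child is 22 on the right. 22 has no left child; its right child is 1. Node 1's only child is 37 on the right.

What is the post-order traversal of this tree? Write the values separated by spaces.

21 2 32 11 37 1 22 31 17 6 20 9

Post-order visits the left subtree, then the right subtree, then the node.
At 9: go left to 32.
  At 32: go left to 21.
    21 is a leaf — visit 21.
  At 32: go right to 2.
    2 is a leaf — visit 2.
  Visit 32.
At 9: go right to 20.
  At 20: no left child.
  At 20: go right to 6.
    At 6: go left to 11.
      11 is a leaf — visit 11.
    At 6: go right to 17.
      At 17: go left to 31.
        At 31: no left child.
        At 31: go right to 22.
          At 22: no left child.
          At 22: go right to 1.
            At 1: no left child.
            At 1: go right to 37.
              37 is a leaf — visit 37.
            Visit 1.
          Visit 22.
        Visit 31.
      At 17: no right child.
      Visit 17.
    Visit 6.
  Visit 20.
Visit 9.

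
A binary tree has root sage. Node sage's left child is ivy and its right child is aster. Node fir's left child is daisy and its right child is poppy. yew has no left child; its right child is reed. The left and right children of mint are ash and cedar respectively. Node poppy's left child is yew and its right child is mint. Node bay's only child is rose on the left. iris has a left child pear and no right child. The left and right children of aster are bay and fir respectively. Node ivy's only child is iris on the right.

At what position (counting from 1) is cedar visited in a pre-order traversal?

15

Pre-order visits the node, then its left subtree, then its right subtree.
Visit sage.
At sage: go left to ivy.
  Visit ivy.
  At ivy: no left child.
  At ivy: go right to iris.
    Visit iris.
    At iris: go left to pear.
      pear is a leaf — visit pear.
    At iris: no right child.
At sage: go right to aster.
  Visit aster.
  At aster: go left to bay.
    Visit bay.
    At bay: go left to rose.
      rose is a leaf — visit rose.
    At bay: no right child.
  At aster: go right to fir.
    Visit fir.
    At fir: go left to daisy.
      daisy is a leaf — visit daisy.
    At fir: go right to poppy.
      Visit poppy.
      At poppy: go left to yew.
        Visit yew.
        At yew: no left child.
        At yew: go right to reed.
          reed is a leaf — visit reed.
      At poppy: go right to mint.
        Visit mint.
        At mint: go left to ash.
          ash is a leaf — visit ash.
        At mint: go right to cedar.
          cedar is a leaf — visit cedar.
Full pre-order sequence: sage, ivy, iris, pear, aster, bay, rose, fir, daisy, poppy, yew, reed, mint, ash, cedar.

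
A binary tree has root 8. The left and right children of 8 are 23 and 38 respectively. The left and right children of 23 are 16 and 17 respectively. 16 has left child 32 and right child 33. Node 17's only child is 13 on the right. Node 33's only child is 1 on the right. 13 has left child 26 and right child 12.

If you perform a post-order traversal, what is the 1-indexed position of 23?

9

Post-order visits the left subtree, then the right subtree, then the node.
At 8: go left to 23.
  At 23: go left to 16.
    At 16: go left to 32.
      32 is a leaf — visit 32.
    At 16: go right to 33.
      At 33: no left child.
      At 33: go right to 1.
        1 is a leaf — visit 1.
      Visit 33.
    Visit 16.
  At 23: go right to 17.
    At 17: no left child.
    At 17: go right to 13.
      At 13: go left to 26.
        26 is a leaf — visit 26.
      At 13: go right to 12.
        12 is a leaf — visit 12.
      Visit 13.
    Visit 17.
  Visit 23.
At 8: go right to 38.
  38 is a leaf — visit 38.
Visit 8.
Full post-order sequence: 32, 1, 33, 16, 26, 12, 13, 17, 23, 38, 8.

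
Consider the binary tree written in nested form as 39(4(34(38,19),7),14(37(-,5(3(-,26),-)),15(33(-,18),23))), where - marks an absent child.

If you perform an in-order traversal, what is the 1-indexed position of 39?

In-order visits the left subtree, then the node, then the right subtree.
At 39: go left to 4.
  At 4: go left to 34.
    At 34: go left to 38.
      38 is a leaf — visit 38.
    Visit 34.
    At 34: go right to 19.
      19 is a leaf — visit 19.
  Visit 4.
  At 4: go right to 7.
    7 is a leaf — visit 7.
Visit 39.
At 39: go right to 14.
  At 14: go left to 37.
    At 37: no left child.
    Visit 37.
    At 37: go right to 5.
      At 5: go left to 3.
        At 3: no left child.
        Visit 3.
        At 3: go right to 26.
          26 is a leaf — visit 26.
      Visit 5.
      At 5: no right child.
  Visit 14.
  At 14: go right to 15.
    At 15: go left to 33.
      At 33: no left child.
      Visit 33.
      At 33: go right to 18.
        18 is a leaf — visit 18.
    Visit 15.
    At 15: go right to 23.
      23 is a leaf — visit 23.
Full in-order sequence: 38, 34, 19, 4, 7, 39, 37, 3, 26, 5, 14, 33, 18, 15, 23.

6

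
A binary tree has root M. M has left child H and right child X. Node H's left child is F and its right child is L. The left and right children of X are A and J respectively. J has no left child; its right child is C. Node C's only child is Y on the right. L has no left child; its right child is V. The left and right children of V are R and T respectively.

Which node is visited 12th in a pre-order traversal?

Y

Pre-order visits the node, then its left subtree, then its right subtree.
Visit M.
At M: go left to H.
  Visit H.
  At H: go left to F.
    F is a leaf — visit F.
  At H: go right to L.
    Visit L.
    At L: no left child.
    At L: go right to V.
      Visit V.
      At V: go left to R.
        R is a leaf — visit R.
      At V: go right to T.
        T is a leaf — visit T.
At M: go right to X.
  Visit X.
  At X: go left to A.
    A is a leaf — visit A.
  At X: go right to J.
    Visit J.
    At J: no left child.
    At J: go right to C.
      Visit C.
      At C: no left child.
      At C: go right to Y.
        Y is a leaf — visit Y.
Full pre-order sequence: M, H, F, L, V, R, T, X, A, J, C, Y.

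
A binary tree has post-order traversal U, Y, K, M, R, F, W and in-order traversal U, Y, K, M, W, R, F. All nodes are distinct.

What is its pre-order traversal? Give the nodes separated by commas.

The last element of post-order is the root; it splits in-order into left and right subtrees.
Root W: left subtree has 4 nodes {U, Y, K, M}, right has 2 {R, F}.
  Root M: left subtree has 3 nodes {U, Y, K}, right has 0 { }.
    Root K: left subtree has 2 nodes {U, Y}, right has 0 { }.
      Root Y: left subtree has 1 node {U}, right has 0 { }.
  Root F: left subtree has 1 node {R}, right has 0 { }.

W, M, K, Y, U, F, R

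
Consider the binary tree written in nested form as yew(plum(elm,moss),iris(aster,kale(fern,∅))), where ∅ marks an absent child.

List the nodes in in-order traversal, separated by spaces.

elm plum moss yew aster iris fern kale

In-order visits the left subtree, then the node, then the right subtree.
At yew: go left to plum.
  At plum: go left to elm.
    elm is a leaf — visit elm.
  Visit plum.
  At plum: go right to moss.
    moss is a leaf — visit moss.
Visit yew.
At yew: go right to iris.
  At iris: go left to aster.
    aster is a leaf — visit aster.
  Visit iris.
  At iris: go right to kale.
    At kale: go left to fern.
      fern is a leaf — visit fern.
    Visit kale.
    At kale: no right child.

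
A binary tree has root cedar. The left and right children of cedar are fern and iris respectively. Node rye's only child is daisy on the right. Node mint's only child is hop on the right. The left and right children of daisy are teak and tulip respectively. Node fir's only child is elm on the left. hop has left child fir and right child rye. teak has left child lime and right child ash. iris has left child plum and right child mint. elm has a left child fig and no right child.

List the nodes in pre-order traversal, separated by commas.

cedar, fern, iris, plum, mint, hop, fir, elm, fig, rye, daisy, teak, lime, ash, tulip

Pre-order visits the node, then its left subtree, then its right subtree.
Visit cedar.
At cedar: go left to fern.
  fern is a leaf — visit fern.
At cedar: go right to iris.
  Visit iris.
  At iris: go left to plum.
    plum is a leaf — visit plum.
  At iris: go right to mint.
    Visit mint.
    At mint: no left child.
    At mint: go right to hop.
      Visit hop.
      At hop: go left to fir.
        Visit fir.
        At fir: go left to elm.
          Visit elm.
          At elm: go left to fig.
            fig is a leaf — visit fig.
          At elm: no right child.
        At fir: no right child.
      At hop: go right to rye.
        Visit rye.
        At rye: no left child.
        At rye: go right to daisy.
          Visit daisy.
          At daisy: go left to teak.
            Visit teak.
            At teak: go left to lime.
              lime is a leaf — visit lime.
            At teak: go right to ash.
              ash is a leaf — visit ash.
          At daisy: go right to tulip.
            tulip is a leaf — visit tulip.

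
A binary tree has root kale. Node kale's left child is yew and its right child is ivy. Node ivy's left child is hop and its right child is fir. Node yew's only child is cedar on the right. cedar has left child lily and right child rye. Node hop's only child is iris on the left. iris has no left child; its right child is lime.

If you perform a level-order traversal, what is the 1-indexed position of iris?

Level-order visits nodes level by level from the root, left to right within each level.
Level 0: kale
Level 1: yew, ivy
Level 2: cedar, hop, fir
Level 3: lily, rye, iris
Level 4: lime
Full level-order sequence: kale, yew, ivy, cedar, hop, fir, lily, rye, iris, lime.

9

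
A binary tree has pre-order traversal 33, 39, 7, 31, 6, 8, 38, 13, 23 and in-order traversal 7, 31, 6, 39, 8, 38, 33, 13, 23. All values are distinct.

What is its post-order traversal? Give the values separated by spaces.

6 31 7 38 8 39 23 13 33

The first element of pre-order is the root; it splits in-order into left and right subtrees.
Root 33: left subtree has 6 nodes {7, 31, 6, 39, 8, 38}, right has 2 {13, 23}.
  Root 39: left subtree has 3 nodes {7, 31, 6}, right has 2 {8, 38}.
    Root 7: left subtree has 0 nodes { }, right has 2 {31, 6}.
      Root 31: left subtree has 0 nodes { }, right has 1 {6}.
    Root 8: left subtree has 0 nodes { }, right has 1 {38}.
  Root 13: left subtree has 0 nodes { }, right has 1 {23}.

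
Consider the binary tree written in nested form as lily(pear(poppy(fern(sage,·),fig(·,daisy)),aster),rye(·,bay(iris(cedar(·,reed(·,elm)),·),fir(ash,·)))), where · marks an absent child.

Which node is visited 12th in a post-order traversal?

ash

Post-order visits the left subtree, then the right subtree, then the node.
At lily: go left to pear.
  At pear: go left to poppy.
    At poppy: go left to fern.
      At fern: go left to sage.
        sage is a leaf — visit sage.
      At fern: no right child.
      Visit fern.
    At poppy: go right to fig.
      At fig: no left child.
      At fig: go right to daisy.
        daisy is a leaf — visit daisy.
      Visit fig.
    Visit poppy.
  At pear: go right to aster.
    aster is a leaf — visit aster.
  Visit pear.
At lily: go right to rye.
  At rye: no left child.
  At rye: go right to bay.
    At bay: go left to iris.
      At iris: go left to cedar.
        At cedar: no left child.
        At cedar: go right to reed.
          At reed: no left child.
          At reed: go right to elm.
            elm is a leaf — visit elm.
          Visit reed.
        Visit cedar.
      At iris: no right child.
      Visit iris.
    At bay: go right to fir.
      At fir: go left to ash.
        ash is a leaf — visit ash.
      At fir: no right child.
      Visit fir.
    Visit bay.
  Visit rye.
Visit lily.
Full post-order sequence: sage, fern, daisy, fig, poppy, aster, pear, elm, reed, cedar, iris, ash, fir, bay, rye, lily.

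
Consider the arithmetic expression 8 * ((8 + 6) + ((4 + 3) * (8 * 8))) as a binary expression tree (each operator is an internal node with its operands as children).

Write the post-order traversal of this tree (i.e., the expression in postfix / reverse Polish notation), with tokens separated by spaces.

8 8 6 + 4 3 + 8 8 * * + *

Post-order on an expression tree gives postfix notation: for each operator, emit left operand, right operand, then the operator.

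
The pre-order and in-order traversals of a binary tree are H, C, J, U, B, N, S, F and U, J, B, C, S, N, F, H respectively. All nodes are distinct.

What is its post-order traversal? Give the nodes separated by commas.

U, B, J, S, F, N, C, H

The first element of pre-order is the root; it splits in-order into left and right subtrees.
Root H: left subtree has 7 nodes {U, J, B, C, S, N, F}, right has 0 { }.
  Root C: left subtree has 3 nodes {U, J, B}, right has 3 {S, N, F}.
    Root J: left subtree has 1 node {U}, right has 1 {B}.
    Root N: left subtree has 1 node {S}, right has 1 {F}.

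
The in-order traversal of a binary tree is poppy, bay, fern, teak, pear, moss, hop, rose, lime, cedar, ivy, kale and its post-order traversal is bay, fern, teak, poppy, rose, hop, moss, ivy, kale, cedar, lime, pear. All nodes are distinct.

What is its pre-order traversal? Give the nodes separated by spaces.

pear poppy teak fern bay lime moss hop rose cedar kale ivy

The last element of post-order is the root; it splits in-order into left and right subtrees.
Root pear: left subtree has 4 nodes {poppy, bay, fern, teak}, right has 7 {moss, hop, rose, lime, cedar, ivy, kale}.
  Root poppy: left subtree has 0 nodes { }, right has 3 {bay, fern, teak}.
    Root teak: left subtree has 2 nodes {bay, fern}, right has 0 { }.
      Root fern: left subtree has 1 node {bay}, right has 0 { }.
  Root lime: left subtree has 3 nodes {moss, hop, rose}, right has 3 {cedar, ivy, kale}.
    Root moss: left subtree has 0 nodes { }, right has 2 {hop, rose}.
      Root hop: left subtree has 0 nodes { }, right has 1 {rose}.
    Root cedar: left subtree has 0 nodes { }, right has 2 {ivy, kale}.
      Root kale: left subtree has 1 node {ivy}, right has 0 { }.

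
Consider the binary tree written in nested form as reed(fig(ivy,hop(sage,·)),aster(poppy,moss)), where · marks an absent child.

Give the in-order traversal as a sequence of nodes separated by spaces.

In-order visits the left subtree, then the node, then the right subtree.
At reed: go left to fig.
  At fig: go left to ivy.
    ivy is a leaf — visit ivy.
  Visit fig.
  At fig: go right to hop.
    At hop: go left to sage.
      sage is a leaf — visit sage.
    Visit hop.
    At hop: no right child.
Visit reed.
At reed: go right to aster.
  At aster: go left to poppy.
    poppy is a leaf — visit poppy.
  Visit aster.
  At aster: go right to moss.
    moss is a leaf — visit moss.

ivy fig sage hop reed poppy aster moss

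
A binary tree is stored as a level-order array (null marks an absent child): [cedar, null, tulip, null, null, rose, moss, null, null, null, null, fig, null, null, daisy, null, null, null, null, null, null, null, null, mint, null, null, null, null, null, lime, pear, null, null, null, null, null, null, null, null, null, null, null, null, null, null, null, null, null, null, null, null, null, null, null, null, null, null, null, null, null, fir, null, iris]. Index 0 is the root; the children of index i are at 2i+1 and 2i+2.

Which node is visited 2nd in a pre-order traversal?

Pre-order visits the node, then its left subtree, then its right subtree.
Visit cedar.
At cedar: no left child.
At cedar: go right to tulip.
  Visit tulip.
  At tulip: go left to rose.
    Visit rose.
    At rose: go left to fig.
      Visit fig.
      At fig: go left to mint.
        mint is a leaf — visit mint.
      At fig: no right child.
    At rose: no right child.
  At tulip: go right to moss.
    Visit moss.
    At moss: no left child.
    At moss: go right to daisy.
      Visit daisy.
      At daisy: go left to lime.
        Visit lime.
        At lime: no left child.
        At lime: go right to fir.
          fir is a leaf — visit fir.
      At daisy: go right to pear.
        Visit pear.
        At pear: no left child.
        At pear: go right to iris.
          iris is a leaf — visit iris.
Full pre-order sequence: cedar, tulip, rose, fig, mint, moss, daisy, lime, fir, pear, iris.

tulip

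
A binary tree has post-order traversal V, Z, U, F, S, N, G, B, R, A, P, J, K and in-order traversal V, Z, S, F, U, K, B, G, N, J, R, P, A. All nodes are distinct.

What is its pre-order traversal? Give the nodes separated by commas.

K, S, Z, V, F, U, J, B, G, N, P, R, A

The last element of post-order is the root; it splits in-order into left and right subtrees.
Root K: left subtree has 5 nodes {V, Z, S, F, U}, right has 7 {B, G, N, J, R, P, A}.
  Root S: left subtree has 2 nodes {V, Z}, right has 2 {F, U}.
    Root Z: left subtree has 1 node {V}, right has 0 { }.
    Root F: left subtree has 0 nodes { }, right has 1 {U}.
  Root J: left subtree has 3 nodes {B, G, N}, right has 3 {R, P, A}.
    Root B: left subtree has 0 nodes { }, right has 2 {G, N}.
      Root G: left subtree has 0 nodes { }, right has 1 {N}.
    Root P: left subtree has 1 node {R}, right has 1 {A}.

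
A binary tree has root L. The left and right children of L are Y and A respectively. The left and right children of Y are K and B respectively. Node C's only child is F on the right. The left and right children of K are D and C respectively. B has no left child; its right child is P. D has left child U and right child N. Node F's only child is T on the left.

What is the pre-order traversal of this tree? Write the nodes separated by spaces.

Pre-order visits the node, then its left subtree, then its right subtree.
Visit L.
At L: go left to Y.
  Visit Y.
  At Y: go left to K.
    Visit K.
    At K: go left to D.
      Visit D.
      At D: go left to U.
        U is a leaf — visit U.
      At D: go right to N.
        N is a leaf — visit N.
    At K: go right to C.
      Visit C.
      At C: no left child.
      At C: go right to F.
        Visit F.
        At F: go left to T.
          T is a leaf — visit T.
        At F: no right child.
  At Y: go right to B.
    Visit B.
    At B: no left child.
    At B: go right to P.
      P is a leaf — visit P.
At L: go right to A.
  A is a leaf — visit A.

L Y K D U N C F T B P A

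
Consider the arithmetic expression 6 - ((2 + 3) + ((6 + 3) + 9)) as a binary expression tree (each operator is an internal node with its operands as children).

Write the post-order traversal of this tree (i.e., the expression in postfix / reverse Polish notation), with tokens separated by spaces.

6 2 3 + 6 3 + 9 + + -

Post-order on an expression tree gives postfix notation: for each operator, emit left operand, right operand, then the operator.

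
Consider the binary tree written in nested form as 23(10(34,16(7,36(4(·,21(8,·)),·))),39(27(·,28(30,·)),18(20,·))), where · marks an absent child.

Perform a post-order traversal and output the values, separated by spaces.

Post-order visits the left subtree, then the right subtree, then the node.
At 23: go left to 10.
  At 10: go left to 34.
    34 is a leaf — visit 34.
  At 10: go right to 16.
    At 16: go left to 7.
      7 is a leaf — visit 7.
    At 16: go right to 36.
      At 36: go left to 4.
        At 4: no left child.
        At 4: go right to 21.
          At 21: go left to 8.
            8 is a leaf — visit 8.
          At 21: no right child.
          Visit 21.
        Visit 4.
      At 36: no right child.
      Visit 36.
    Visit 16.
  Visit 10.
At 23: go right to 39.
  At 39: go left to 27.
    At 27: no left child.
    At 27: go right to 28.
      At 28: go left to 30.
        30 is a leaf — visit 30.
      At 28: no right child.
      Visit 28.
    Visit 27.
  At 39: go right to 18.
    At 18: go left to 20.
      20 is a leaf — visit 20.
    At 18: no right child.
    Visit 18.
  Visit 39.
Visit 23.

34 7 8 21 4 36 16 10 30 28 27 20 18 39 23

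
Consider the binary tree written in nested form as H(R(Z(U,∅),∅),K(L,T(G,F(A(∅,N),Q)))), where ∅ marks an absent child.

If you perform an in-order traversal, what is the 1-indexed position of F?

11

In-order visits the left subtree, then the node, then the right subtree.
At H: go left to R.
  At R: go left to Z.
    At Z: go left to U.
      U is a leaf — visit U.
    Visit Z.
    At Z: no right child.
  Visit R.
  At R: no right child.
Visit H.
At H: go right to K.
  At K: go left to L.
    L is a leaf — visit L.
  Visit K.
  At K: go right to T.
    At T: go left to G.
      G is a leaf — visit G.
    Visit T.
    At T: go right to F.
      At F: go left to A.
        At A: no left child.
        Visit A.
        At A: go right to N.
          N is a leaf — visit N.
      Visit F.
      At F: go right to Q.
        Q is a leaf — visit Q.
Full in-order sequence: U, Z, R, H, L, K, G, T, A, N, F, Q.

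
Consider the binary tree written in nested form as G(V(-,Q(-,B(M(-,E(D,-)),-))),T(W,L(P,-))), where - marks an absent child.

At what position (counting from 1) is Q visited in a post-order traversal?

Post-order visits the left subtree, then the right subtree, then the node.
At G: go left to V.
  At V: no left child.
  At V: go right to Q.
    At Q: no left child.
    At Q: go right to B.
      At B: go left to M.
        At M: no left child.
        At M: go right to E.
          At E: go left to D.
            D is a leaf — visit D.
          At E: no right child.
          Visit E.
        Visit M.
      At B: no right child.
      Visit B.
    Visit Q.
  Visit V.
At G: go right to T.
  At T: go left to W.
    W is a leaf — visit W.
  At T: go right to L.
    At L: go left to P.
      P is a leaf — visit P.
    At L: no right child.
    Visit L.
  Visit T.
Visit G.
Full post-order sequence: D, E, M, B, Q, V, W, P, L, T, G.

5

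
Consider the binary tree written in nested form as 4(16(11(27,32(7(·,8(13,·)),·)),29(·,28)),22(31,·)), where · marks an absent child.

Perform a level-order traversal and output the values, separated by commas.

Level-order visits nodes level by level from the root, left to right within each level.
Level 0: 4
Level 1: 16, 22
Level 2: 11, 29, 31
Level 3: 27, 32, 28
Level 4: 7
Level 5: 8
Level 6: 13

4, 16, 22, 11, 29, 31, 27, 32, 28, 7, 8, 13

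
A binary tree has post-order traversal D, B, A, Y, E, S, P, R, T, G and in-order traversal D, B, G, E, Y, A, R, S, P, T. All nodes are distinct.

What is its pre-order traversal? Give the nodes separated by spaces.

The last element of post-order is the root; it splits in-order into left and right subtrees.
Root G: left subtree has 2 nodes {D, B}, right has 7 {E, Y, A, R, S, P, T}.
  Root B: left subtree has 1 node {D}, right has 0 { }.
  Root T: left subtree has 6 nodes {E, Y, A, R, S, P}, right has 0 { }.
    Root R: left subtree has 3 nodes {E, Y, A}, right has 2 {S, P}.
      Root E: left subtree has 0 nodes { }, right has 2 {Y, A}.
        Root Y: left subtree has 0 nodes { }, right has 1 {A}.
      Root P: left subtree has 1 node {S}, right has 0 { }.

G B D T R E Y A P S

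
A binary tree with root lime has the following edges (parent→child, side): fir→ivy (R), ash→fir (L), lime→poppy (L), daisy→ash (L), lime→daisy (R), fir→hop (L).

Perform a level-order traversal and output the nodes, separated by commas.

lime, poppy, daisy, ash, fir, hop, ivy

Level-order visits nodes level by level from the root, left to right within each level.
Level 0: lime
Level 1: poppy, daisy
Level 2: ash
Level 3: fir
Level 4: hop, ivy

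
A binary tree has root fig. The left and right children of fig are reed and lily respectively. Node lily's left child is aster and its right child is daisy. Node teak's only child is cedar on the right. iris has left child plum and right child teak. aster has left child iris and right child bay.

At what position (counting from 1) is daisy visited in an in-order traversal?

In-order visits the left subtree, then the node, then the right subtree.
At fig: go left to reed.
  reed is a leaf — visit reed.
Visit fig.
At fig: go right to lily.
  At lily: go left to aster.
    At aster: go left to iris.
      At iris: go left to plum.
        plum is a leaf — visit plum.
      Visit iris.
      At iris: go right to teak.
        At teak: no left child.
        Visit teak.
        At teak: go right to cedar.
          cedar is a leaf — visit cedar.
    Visit aster.
    At aster: go right to bay.
      bay is a leaf — visit bay.
  Visit lily.
  At lily: go right to daisy.
    daisy is a leaf — visit daisy.
Full in-order sequence: reed, fig, plum, iris, teak, cedar, aster, bay, lily, daisy.

10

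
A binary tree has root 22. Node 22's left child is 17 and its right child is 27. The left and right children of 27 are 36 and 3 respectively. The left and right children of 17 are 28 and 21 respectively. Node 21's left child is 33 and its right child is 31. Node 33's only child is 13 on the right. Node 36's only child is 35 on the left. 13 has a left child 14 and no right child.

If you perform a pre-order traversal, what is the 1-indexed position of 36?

Pre-order visits the node, then its left subtree, then its right subtree.
Visit 22.
At 22: go left to 17.
  Visit 17.
  At 17: go left to 28.
    28 is a leaf — visit 28.
  At 17: go right to 21.
    Visit 21.
    At 21: go left to 33.
      Visit 33.
      At 33: no left child.
      At 33: go right to 13.
        Visit 13.
        At 13: go left to 14.
          14 is a leaf — visit 14.
        At 13: no right child.
    At 21: go right to 31.
      31 is a leaf — visit 31.
At 22: go right to 27.
  Visit 27.
  At 27: go left to 36.
    Visit 36.
    At 36: go left to 35.
      35 is a leaf — visit 35.
    At 36: no right child.
  At 27: go right to 3.
    3 is a leaf — visit 3.
Full pre-order sequence: 22, 17, 28, 21, 33, 13, 14, 31, 27, 36, 35, 3.

10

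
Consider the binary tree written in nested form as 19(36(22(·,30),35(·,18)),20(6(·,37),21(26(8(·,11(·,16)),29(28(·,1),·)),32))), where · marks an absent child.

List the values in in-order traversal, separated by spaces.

22 30 36 35 18 19 6 37 20 8 11 16 26 28 1 29 21 32

In-order visits the left subtree, then the node, then the right subtree.
At 19: go left to 36.
  At 36: go left to 22.
    At 22: no left child.
    Visit 22.
    At 22: go right to 30.
      30 is a leaf — visit 30.
  Visit 36.
  At 36: go right to 35.
    At 35: no left child.
    Visit 35.
    At 35: go right to 18.
      18 is a leaf — visit 18.
Visit 19.
At 19: go right to 20.
  At 20: go left to 6.
    At 6: no left child.
    Visit 6.
    At 6: go right to 37.
      37 is a leaf — visit 37.
  Visit 20.
  At 20: go right to 21.
    At 21: go left to 26.
      At 26: go left to 8.
        At 8: no left child.
        Visit 8.
        At 8: go right to 11.
          At 11: no left child.
          Visit 11.
          At 11: go right to 16.
            16 is a leaf — visit 16.
      Visit 26.
      At 26: go right to 29.
        At 29: go left to 28.
          At 28: no left child.
          Visit 28.
          At 28: go right to 1.
            1 is a leaf — visit 1.
        Visit 29.
        At 29: no right child.
    Visit 21.
    At 21: go right to 32.
      32 is a leaf — visit 32.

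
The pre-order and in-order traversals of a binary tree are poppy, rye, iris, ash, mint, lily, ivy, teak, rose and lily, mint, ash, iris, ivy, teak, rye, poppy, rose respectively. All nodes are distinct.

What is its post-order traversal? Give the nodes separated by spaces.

The first element of pre-order is the root; it splits in-order into left and right subtrees.
Root poppy: left subtree has 7 nodes {lily, mint, ash, iris, ivy, teak, rye}, right has 1 {rose}.
  Root rye: left subtree has 6 nodes {lily, mint, ash, iris, ivy, teak}, right has 0 { }.
    Root iris: left subtree has 3 nodes {lily, mint, ash}, right has 2 {ivy, teak}.
      Root ash: left subtree has 2 nodes {lily, mint}, right has 0 { }.
        Root mint: left subtree has 1 node {lily}, right has 0 { }.
      Root ivy: left subtree has 0 nodes { }, right has 1 {teak}.

lily mint ash teak ivy iris rye rose poppy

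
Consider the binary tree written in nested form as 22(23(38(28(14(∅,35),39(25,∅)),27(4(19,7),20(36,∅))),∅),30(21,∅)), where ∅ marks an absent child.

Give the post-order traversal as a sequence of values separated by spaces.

Post-order visits the left subtree, then the right subtree, then the node.
At 22: go left to 23.
  At 23: go left to 38.
    At 38: go left to 28.
      At 28: go left to 14.
        At 14: no left child.
        At 14: go right to 35.
          35 is a leaf — visit 35.
        Visit 14.
      At 28: go right to 39.
        At 39: go left to 25.
          25 is a leaf — visit 25.
        At 39: no right child.
        Visit 39.
      Visit 28.
    At 38: go right to 27.
      At 27: go left to 4.
        At 4: go left to 19.
          19 is a leaf — visit 19.
        At 4: go right to 7.
          7 is a leaf — visit 7.
        Visit 4.
      At 27: go right to 20.
        At 20: go left to 36.
          36 is a leaf — visit 36.
        At 20: no right child.
        Visit 20.
      Visit 27.
    Visit 38.
  At 23: no right child.
  Visit 23.
At 22: go right to 30.
  At 30: go left to 21.
    21 is a leaf — visit 21.
  At 30: no right child.
  Visit 30.
Visit 22.

35 14 25 39 28 19 7 4 36 20 27 38 23 21 30 22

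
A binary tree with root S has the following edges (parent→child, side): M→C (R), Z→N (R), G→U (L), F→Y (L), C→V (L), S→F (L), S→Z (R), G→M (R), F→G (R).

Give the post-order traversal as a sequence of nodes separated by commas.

Y, U, V, C, M, G, F, N, Z, S

Post-order visits the left subtree, then the right subtree, then the node.
At S: go left to F.
  At F: go left to Y.
    Y is a leaf — visit Y.
  At F: go right to G.
    At G: go left to U.
      U is a leaf — visit U.
    At G: go right to M.
      At M: no left child.
      At M: go right to C.
        At C: go left to V.
          V is a leaf — visit V.
        At C: no right child.
        Visit C.
      Visit M.
    Visit G.
  Visit F.
At S: go right to Z.
  At Z: no left child.
  At Z: go right to N.
    N is a leaf — visit N.
  Visit Z.
Visit S.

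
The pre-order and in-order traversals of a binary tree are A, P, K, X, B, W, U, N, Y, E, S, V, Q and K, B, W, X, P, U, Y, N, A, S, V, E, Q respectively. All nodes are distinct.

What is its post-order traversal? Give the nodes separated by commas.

W, B, X, K, Y, N, U, P, V, S, Q, E, A

The first element of pre-order is the root; it splits in-order into left and right subtrees.
Root A: left subtree has 8 nodes {K, B, W, X, P, U, Y, N}, right has 4 {S, V, E, Q}.
  Root P: left subtree has 4 nodes {K, B, W, X}, right has 3 {U, Y, N}.
    Root K: left subtree has 0 nodes { }, right has 3 {B, W, X}.
      Root X: left subtree has 2 nodes {B, W}, right has 0 { }.
        Root B: left subtree has 0 nodes { }, right has 1 {W}.
    Root U: left subtree has 0 nodes { }, right has 2 {Y, N}.
      Root N: left subtree has 1 node {Y}, right has 0 { }.
  Root E: left subtree has 2 nodes {S, V}, right has 1 {Q}.
    Root S: left subtree has 0 nodes { }, right has 1 {V}.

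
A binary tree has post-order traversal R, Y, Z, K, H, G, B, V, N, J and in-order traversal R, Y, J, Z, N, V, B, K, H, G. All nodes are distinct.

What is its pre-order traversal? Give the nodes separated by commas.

The last element of post-order is the root; it splits in-order into left and right subtrees.
Root J: left subtree has 2 nodes {R, Y}, right has 7 {Z, N, V, B, K, H, G}.
  Root Y: left subtree has 1 node {R}, right has 0 { }.
  Root N: left subtree has 1 node {Z}, right has 5 {V, B, K, H, G}.
    Root V: left subtree has 0 nodes { }, right has 4 {B, K, H, G}.
      Root B: left subtree has 0 nodes { }, right has 3 {K, H, G}.
        Root G: left subtree has 2 nodes {K, H}, right has 0 { }.
          Root H: left subtree has 1 node {K}, right has 0 { }.

J, Y, R, N, Z, V, B, G, H, K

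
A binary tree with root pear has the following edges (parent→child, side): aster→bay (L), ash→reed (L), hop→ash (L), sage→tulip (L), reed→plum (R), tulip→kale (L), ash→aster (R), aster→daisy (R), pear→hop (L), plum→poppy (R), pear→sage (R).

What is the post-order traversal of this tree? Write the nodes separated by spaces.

poppy plum reed bay daisy aster ash hop kale tulip sage pear

Post-order visits the left subtree, then the right subtree, then the node.
At pear: go left to hop.
  At hop: go left to ash.
    At ash: go left to reed.
      At reed: no left child.
      At reed: go right to plum.
        At plum: no left child.
        At plum: go right to poppy.
          poppy is a leaf — visit poppy.
        Visit plum.
      Visit reed.
    At ash: go right to aster.
      At aster: go left to bay.
        bay is a leaf — visit bay.
      At aster: go right to daisy.
        daisy is a leaf — visit daisy.
      Visit aster.
    Visit ash.
  At hop: no right child.
  Visit hop.
At pear: go right to sage.
  At sage: go left to tulip.
    At tulip: go left to kale.
      kale is a leaf — visit kale.
    At tulip: no right child.
    Visit tulip.
  At sage: no right child.
  Visit sage.
Visit pear.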